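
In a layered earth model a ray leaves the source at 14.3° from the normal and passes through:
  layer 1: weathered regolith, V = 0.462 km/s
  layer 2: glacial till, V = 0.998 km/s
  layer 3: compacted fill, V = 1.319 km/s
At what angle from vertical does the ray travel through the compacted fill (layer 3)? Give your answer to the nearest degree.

45°

Snell's law across each interface conserves sin θ / V, so sin θ_3 = V_3·sin θ₁/V₁.
sin θ_3 = 1.319 × sin 14.3° / 0.462 = 0.7052.
θ_3 = 44.84° from the vertical.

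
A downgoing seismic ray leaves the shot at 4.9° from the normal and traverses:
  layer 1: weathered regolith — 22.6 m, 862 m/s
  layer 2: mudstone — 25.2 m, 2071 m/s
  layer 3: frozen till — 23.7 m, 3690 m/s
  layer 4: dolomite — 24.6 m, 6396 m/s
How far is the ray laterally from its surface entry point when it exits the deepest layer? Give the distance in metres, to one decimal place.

Apply Snell's law at each interface; in layer i the horizontal offset is hᵢ·tan θᵢ.
Layer 1: θ = 4.90°; offset = 22.6·tan 4.90° = 1.938 m.
Layer 2: sin θ = 2071·sin 4.9°/862 = 0.2052, θ = 11.84°; offset = 25.2·tan 11.84° = 5.284 m.
Layer 3: sin θ = 3690·sin 4.9°/862 = 0.3656, θ = 21.45°; offset = 23.7·tan 21.45° = 9.311 m.
Layer 4: sin θ = 6396·sin 4.9°/862 = 0.6338, θ = 39.33°; offset = 24.6·tan 39.33° = 20.157 m.
Total horizontal offset = 36.689 m.

36.7 m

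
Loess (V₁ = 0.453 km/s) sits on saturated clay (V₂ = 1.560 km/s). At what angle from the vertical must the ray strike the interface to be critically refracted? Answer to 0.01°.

16.88°

At critical incidence the refracted ray runs along the interface (θ₂ = 90°), so sin θ_c = V₁/V₂.
θ_c = arcsin(0.453/1.560) = arcsin 0.2904 = 16.88°.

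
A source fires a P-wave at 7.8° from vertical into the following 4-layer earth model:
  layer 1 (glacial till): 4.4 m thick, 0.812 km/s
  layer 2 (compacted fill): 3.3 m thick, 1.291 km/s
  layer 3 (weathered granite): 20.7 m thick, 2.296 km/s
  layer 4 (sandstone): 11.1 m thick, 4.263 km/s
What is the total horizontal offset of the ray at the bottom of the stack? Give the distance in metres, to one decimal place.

21.2 m

Ray parameter p = sin 7.8° / 0.812 km/s = 1.6714e-01 s/km.
Layer 1: θ = 7.80°; offset = 4.4·tan 7.80° = 0.603 m.
Layer 2: sin θ = p·1.291 = 0.2158 → θ = 12.46°; offset = 3.3·tan 12.46° = 0.729 m.
Layer 3: sin θ = p·2.296 = 0.3837 → θ = 22.57°; offset = 20.7·tan 22.57° = 8.602 m.
Layer 4: sin θ = p·4.263 = 0.7125 → θ = 45.44°; offset = 11.1·tan 45.44° = 11.272 m.
Total horizontal offset = 21.206 m.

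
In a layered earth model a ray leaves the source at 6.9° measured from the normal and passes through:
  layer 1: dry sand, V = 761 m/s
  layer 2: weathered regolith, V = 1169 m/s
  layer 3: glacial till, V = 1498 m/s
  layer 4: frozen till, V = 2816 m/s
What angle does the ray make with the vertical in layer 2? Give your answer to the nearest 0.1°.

Snell's law across each interface conserves sin θ / V, so sin θ_2 = V_2·sin θ₁/V₁.
sin θ_2 = 1169 × sin 6.9° / 761 = 0.1845.
θ_2 = 10.63° from the vertical.

10.6°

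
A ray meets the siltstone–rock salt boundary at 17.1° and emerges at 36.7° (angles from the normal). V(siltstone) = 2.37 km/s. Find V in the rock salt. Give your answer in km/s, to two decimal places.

4.82 km/s

Snell's law: sin 17.1°/V₁ = sin 36.7°/V₂.
V₂ = V₁·sin 36.7°/sin 17.1° = 2.37 × 2.0325 = 4.82 km/s.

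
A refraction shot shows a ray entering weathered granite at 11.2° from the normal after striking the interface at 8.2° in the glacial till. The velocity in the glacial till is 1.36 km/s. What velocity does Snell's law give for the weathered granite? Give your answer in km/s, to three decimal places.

Snell's law: sin 8.2°/V₁ = sin 11.2°/V₂.
V₂ = V₁·sin 11.2°/sin 8.2° = 1.36 × 1.3618 = 1.852 km/s.

1.852 km/s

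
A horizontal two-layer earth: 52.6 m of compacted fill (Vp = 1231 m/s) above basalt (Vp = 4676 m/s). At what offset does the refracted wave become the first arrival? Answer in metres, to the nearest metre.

x_cross = 2h·√((V₂+V₁)/(V₂−V₁)).
(V₂+V₁)/(V₂−V₁) = (4676+1231)/(4676−1231) = 1.7147; √ = 1.3094.
x_cross = 2·52.6·1.3094 = 137.75 m.

138 m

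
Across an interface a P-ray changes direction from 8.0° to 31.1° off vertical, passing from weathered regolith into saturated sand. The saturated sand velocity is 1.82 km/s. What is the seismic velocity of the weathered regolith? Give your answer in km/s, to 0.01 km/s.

0.49 km/s

Snell's law: sin 8.0°/V₁ = sin 31.1°/V₂.
V₁ = V₂·sin 8.0°/sin 31.1° = 1.82 × 0.2694 = 0.49 km/s.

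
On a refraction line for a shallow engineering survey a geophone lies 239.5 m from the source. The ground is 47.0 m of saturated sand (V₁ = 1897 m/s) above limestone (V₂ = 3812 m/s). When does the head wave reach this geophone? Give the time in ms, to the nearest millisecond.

106 ms

θ_c = arcsin(V₁/V₂) = arcsin(1897/3812) = 29.84°, cos θ_c = 0.8674.
Intercept time tᵢ = 2h cos θ_c / V₁ = 2·47.0·0.8674/1897 = 0.04298 s.
t = x/V₂ + tᵢ = 239.5/3812 + 0.04298 = 0.10581 s.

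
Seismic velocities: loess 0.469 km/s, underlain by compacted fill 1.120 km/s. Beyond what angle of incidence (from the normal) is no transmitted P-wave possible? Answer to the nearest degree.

25°

Critical incidence: sin θ_c = V₁/V₂ = 0.469/1.120 = 0.4187.
θ_c = arcsin 0.4187 = 24.76°.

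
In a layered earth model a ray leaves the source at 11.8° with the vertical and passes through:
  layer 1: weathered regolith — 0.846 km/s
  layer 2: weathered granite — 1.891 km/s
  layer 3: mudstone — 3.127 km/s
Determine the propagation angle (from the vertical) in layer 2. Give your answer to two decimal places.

27.20°

Snell's law across each interface conserves sin θ / V, so sin θ_2 = V_2·sin θ₁/V₁.
sin θ_2 = 1.891 × sin 11.8° / 0.846 = 0.4571.
θ_2 = 27.20° from the vertical.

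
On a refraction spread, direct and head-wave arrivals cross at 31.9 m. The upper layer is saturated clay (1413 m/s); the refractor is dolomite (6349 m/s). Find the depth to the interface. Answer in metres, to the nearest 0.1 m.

x_cross = 2h·√((V₂+V₁)/(V₂−V₁)) → h = x_cross / (2·√((V₂+V₁)/(V₂−V₁))).
√((V₂+V₁)/(V₂−V₁)) = √((6349+1413)/(6349−1413)) = 1.2540.
h = 31.9 / (2·1.2540) = 12.72 m.

12.7 m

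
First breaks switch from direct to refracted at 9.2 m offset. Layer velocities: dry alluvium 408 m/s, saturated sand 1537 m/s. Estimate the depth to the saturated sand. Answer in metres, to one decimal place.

3.5 m

h = (x_cross/2)·√((V₂−V₁)/(V₂+V₁)).
(V₂−V₁)/(V₂+V₁) = (1537−408)/(1537+408) = 0.5805; √ = 0.7619.
h = (9.2/2)·0.7619 = 3.50 m.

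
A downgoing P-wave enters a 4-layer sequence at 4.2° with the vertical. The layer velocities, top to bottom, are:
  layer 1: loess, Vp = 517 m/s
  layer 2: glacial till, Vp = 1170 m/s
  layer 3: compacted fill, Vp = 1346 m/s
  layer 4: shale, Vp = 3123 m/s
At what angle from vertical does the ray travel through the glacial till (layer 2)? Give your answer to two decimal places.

Ray parameter p = sin 4.2° / 517 = 1.4166e-04 s/m.
sin θ_2 = p·V_2 = 1.4166e-04 × 1170 = 0.1657.
θ_2 = arcsin 0.1657 = 9.54°.

9.54°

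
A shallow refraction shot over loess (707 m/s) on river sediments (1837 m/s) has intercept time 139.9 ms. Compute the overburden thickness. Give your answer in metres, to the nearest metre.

θ_c = arcsin(707/1837) = 22.64°; cos θ_c = 0.9230.
tᵢ = 2h cos θ_c/V₁ ⇒ h = tᵢ·V₁/(2 cos θ_c) = 0.1399·707/(2·0.9230) = 53.58 m.

54 m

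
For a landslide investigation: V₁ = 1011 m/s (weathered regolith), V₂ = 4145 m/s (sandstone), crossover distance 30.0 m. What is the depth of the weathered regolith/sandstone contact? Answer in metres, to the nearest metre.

12 m

x_cross = 2h·√((V₂+V₁)/(V₂−V₁)) → h = x_cross / (2·√((V₂+V₁)/(V₂−V₁))).
√((V₂+V₁)/(V₂−V₁)) = √((4145+1011)/(4145−1011)) = 1.2826.
h = 30.0 / (2·1.2826) = 11.69 m.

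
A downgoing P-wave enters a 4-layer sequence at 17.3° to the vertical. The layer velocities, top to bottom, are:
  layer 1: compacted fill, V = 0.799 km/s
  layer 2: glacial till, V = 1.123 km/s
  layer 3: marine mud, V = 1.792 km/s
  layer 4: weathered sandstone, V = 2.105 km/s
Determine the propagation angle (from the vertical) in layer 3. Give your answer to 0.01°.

41.83°

Ray parameter p = sin 17.3° / 0.799 = 3.7218e-01 s/km.
sin θ_3 = p·V_3 = 3.7218e-01 × 1.792 = 0.6670.
θ_3 = arcsin 0.6670 = 41.83°.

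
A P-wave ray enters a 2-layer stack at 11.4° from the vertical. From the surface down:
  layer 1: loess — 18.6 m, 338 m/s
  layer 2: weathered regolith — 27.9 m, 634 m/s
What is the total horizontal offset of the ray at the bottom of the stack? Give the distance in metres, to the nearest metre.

15 m

Apply Snell's law at each interface; in layer i the horizontal offset is hᵢ·tan θᵢ.
Layer 1: θ = 11.40°; offset = 18.6·tan 11.40° = 3.750 m.
Layer 2: sin θ = 634·sin 11.4°/338 = 0.3708, θ = 21.76°; offset = 27.9·tan 21.76° = 11.138 m.
Summing the layer offsets gives 14.888 m.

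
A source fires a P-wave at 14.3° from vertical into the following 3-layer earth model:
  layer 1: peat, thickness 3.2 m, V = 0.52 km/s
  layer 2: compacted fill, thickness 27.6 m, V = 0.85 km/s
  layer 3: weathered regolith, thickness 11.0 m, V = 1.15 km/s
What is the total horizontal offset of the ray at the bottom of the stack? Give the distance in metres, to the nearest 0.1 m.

Ray parameter p = sin 14.3° / 0.52 km/s = 4.7500e-01 s/km.
Layer 1: θ = 14.30°; offset = 3.2·tan 14.30° = 0.816 m.
Layer 2: sin θ = p·0.85 = 0.4037 → θ = 23.81°; offset = 27.6·tan 23.81° = 12.180 m.
Layer 3: sin θ = p·1.15 = 0.5462 → θ = 33.11°; offset = 11.0·tan 33.11° = 7.174 m.
Total horizontal offset = 20.170 m.

20.2 m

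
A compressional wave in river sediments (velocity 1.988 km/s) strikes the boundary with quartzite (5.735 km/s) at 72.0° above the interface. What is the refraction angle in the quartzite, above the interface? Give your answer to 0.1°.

Angle from the normal: 90° − 72.0° = 18.0°.
Snell's law: sin θ₂ = (V₂/V₁)·sin θ₁ = (5.735/1.988)·sin 18.0° = 0.8915.
θ₂ = sin⁻¹(0.8915) = 63.06° (from vertical).
From the interface: 90° − 63.06° = 26.94°.

26.9°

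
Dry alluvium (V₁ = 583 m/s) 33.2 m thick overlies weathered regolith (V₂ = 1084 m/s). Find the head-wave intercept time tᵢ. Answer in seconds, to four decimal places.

tᵢ = 2h·√(V₂²−V₁²)/(V₁V₂).
√(V₂²−V₁²) = √(1084²−583²) = 913.9 m/s.
tᵢ = 2·33.2·913.9/(583·1084) = 0.09602 s.

0.0960 s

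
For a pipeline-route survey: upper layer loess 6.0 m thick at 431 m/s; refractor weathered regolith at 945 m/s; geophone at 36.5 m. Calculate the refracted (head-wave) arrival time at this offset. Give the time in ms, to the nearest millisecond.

θ_c = arcsin(V₁/V₂) = arcsin(431/945) = 27.13°, cos θ_c = 0.8899.
Intercept time tᵢ = 2h cos θ_c / V₁ = 2·6.0·0.8899/431 = 0.02478 s.
t = x/V₂ + tᵢ = 36.5/945 + 0.02478 = 0.06340 s.

63 ms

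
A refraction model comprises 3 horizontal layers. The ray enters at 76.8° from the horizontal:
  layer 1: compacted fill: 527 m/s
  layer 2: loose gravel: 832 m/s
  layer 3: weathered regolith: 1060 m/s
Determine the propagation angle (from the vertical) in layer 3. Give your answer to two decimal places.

From the normal: θ₁ = 90° − 76.8° = 13.2°.
Snell's law across each interface conserves sin θ / V, so sin θ_3 = V_3·sin θ₁/V₁.
sin θ_3 = 1060 × sin 13.2° / 527 = 0.4593.
θ_3 = arcsin 0.4593 = 27.34°.

27.34°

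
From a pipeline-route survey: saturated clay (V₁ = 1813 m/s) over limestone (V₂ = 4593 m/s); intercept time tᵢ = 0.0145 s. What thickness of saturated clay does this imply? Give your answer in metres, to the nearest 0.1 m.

14.3 m

h = tᵢ·V₁·V₂ / (2·√(V₂²−V₁²)).
√(V₂²−V₁²) = √(4593² − 1813²) = 4220.0 m/s.
h = 0.0145 s × 1813 × 4593 / (2 × 4220.0) = 14.31 m.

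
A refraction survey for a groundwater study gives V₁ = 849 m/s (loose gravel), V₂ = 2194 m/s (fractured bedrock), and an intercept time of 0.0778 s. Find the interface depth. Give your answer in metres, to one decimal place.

h = tᵢ·V₁·V₂ / (2·√(V₂²−V₁²)).
√(V₂²−V₁²) = √(2194² − 849²) = 2023.1 m/s.
h = 0.0778 s × 849 × 2194 / (2 × 2023.1) = 35.82 m.

35.8 m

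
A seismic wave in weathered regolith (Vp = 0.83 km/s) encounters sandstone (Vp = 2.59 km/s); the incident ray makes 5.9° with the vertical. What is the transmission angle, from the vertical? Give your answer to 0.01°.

18.71°

sin θ₁/V₁ = sin θ₂/V₂ ⇒ sin θ₂ = 2.59·sin 5.9°/0.83 = 2.59·0.1028/0.83 = 0.3208.
θ₂ = sin⁻¹(0.3208) = 18.71° (from vertical).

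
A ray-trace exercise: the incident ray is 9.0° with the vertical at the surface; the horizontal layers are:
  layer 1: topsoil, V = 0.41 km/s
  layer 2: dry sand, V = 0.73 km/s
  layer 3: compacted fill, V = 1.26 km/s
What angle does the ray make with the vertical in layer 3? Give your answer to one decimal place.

Snell's law across each interface conserves sin θ / V, so sin θ_3 = V_3·sin θ₁/V₁.
sin θ_3 = 1.26 × sin 9.0° / 0.41 = 0.4807.
θ_3 = arcsin 0.4807 = 28.73°.

28.7°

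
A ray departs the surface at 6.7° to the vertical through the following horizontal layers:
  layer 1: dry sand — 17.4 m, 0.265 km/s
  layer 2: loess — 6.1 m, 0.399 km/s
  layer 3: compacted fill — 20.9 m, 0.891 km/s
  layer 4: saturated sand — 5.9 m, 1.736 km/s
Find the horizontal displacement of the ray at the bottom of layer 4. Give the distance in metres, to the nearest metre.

Apply Snell's law at each interface; in layer i the horizontal offset is hᵢ·tan θᵢ.
Layer 1: θ = 6.70°; offset = 17.4·tan 6.70° = 2.044 m.
Layer 2: sin θ = 0.399·sin 6.7°/0.265 = 0.1757, θ = 10.12°; offset = 6.1·tan 10.12° = 1.088 m.
Layer 3: sin θ = 0.891·sin 6.7°/0.265 = 0.3923, θ = 23.10°; offset = 20.9·tan 23.10° = 8.913 m.
Layer 4: sin θ = 1.736·sin 6.7°/0.265 = 0.7643, θ = 49.85°; offset = 5.9·tan 49.85° = 6.993 m.
Total horizontal offset = 19.038 m.

19 m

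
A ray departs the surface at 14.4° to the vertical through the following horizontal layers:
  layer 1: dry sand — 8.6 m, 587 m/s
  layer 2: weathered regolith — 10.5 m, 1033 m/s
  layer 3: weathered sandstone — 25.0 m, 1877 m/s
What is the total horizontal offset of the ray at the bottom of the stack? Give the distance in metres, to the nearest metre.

p = sin θ₁/V₁ = sin 14.4°/587 = 4.2366e-04 s/m is conserved through the stack.
Layer 1: θ = 14.40°; offset = 8.6·tan 14.40° = 2.208 m.
Layer 2: sin θ = p·1033 = 0.4376 → θ = 25.95°; offset = 10.5·tan 25.95° = 5.111 m.
Layer 3: sin θ = p·1877 = 0.7952 → θ = 52.68°; offset = 25.0·tan 52.68° = 32.788 m.
Summing the layer offsets gives 40.107 m.

40 m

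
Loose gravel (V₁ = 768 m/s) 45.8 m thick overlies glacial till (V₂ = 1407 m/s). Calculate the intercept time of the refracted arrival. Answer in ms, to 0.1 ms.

tᵢ = 2h·√(V₂²−V₁²)/(V₁V₂).
√(V₂²−V₁²) = √(1407²−768²) = 1178.9 m/s.
tᵢ = 2·45.8·1178.9/(768·1407) = 0.09994 s.

99.9 ms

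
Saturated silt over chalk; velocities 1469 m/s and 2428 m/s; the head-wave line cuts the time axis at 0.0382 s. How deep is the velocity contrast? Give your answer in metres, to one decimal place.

h = tᵢ·V₁·V₂ / (2·√(V₂²−V₁²)).
√(V₂²−V₁²) = √(2428² − 1469²) = 1933.2 m/s.
h = 0.0382 s × 1469 × 2428 / (2 × 1933.2) = 35.24 m.

35.2 m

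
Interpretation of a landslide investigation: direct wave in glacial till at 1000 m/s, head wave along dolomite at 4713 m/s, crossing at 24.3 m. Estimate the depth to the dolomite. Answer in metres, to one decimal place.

9.8 m

x_cross = 2h·√((V₂+V₁)/(V₂−V₁)) → h = x_cross / (2·√((V₂+V₁)/(V₂−V₁))).
√((V₂+V₁)/(V₂−V₁)) = √((4713+1000)/(4713−1000)) = 1.2404.
h = 24.3 / (2·1.2404) = 9.80 m.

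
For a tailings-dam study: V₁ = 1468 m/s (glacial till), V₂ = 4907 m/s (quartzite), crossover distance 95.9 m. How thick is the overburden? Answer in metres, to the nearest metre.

35 m

h = (x_cross/2)·√((V₂−V₁)/(V₂+V₁)).
(V₂−V₁)/(V₂+V₁) = (4907−1468)/(4907+1468) = 0.5395; √ = 0.7345.
h = (95.9/2)·0.7345 = 35.22 m.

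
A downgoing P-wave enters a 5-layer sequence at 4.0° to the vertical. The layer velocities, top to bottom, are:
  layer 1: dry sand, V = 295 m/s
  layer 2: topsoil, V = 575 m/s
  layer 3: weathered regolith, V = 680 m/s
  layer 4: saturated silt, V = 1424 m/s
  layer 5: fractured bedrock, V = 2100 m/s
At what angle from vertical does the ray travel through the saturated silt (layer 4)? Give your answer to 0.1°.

19.7°

Ray parameter p = sin 4.0° / 295 = 2.3646e-04 s/m.
sin θ_4 = p·V_4 = 2.3646e-04 × 1424 = 0.3367.
θ_4 = 19.68° from the vertical.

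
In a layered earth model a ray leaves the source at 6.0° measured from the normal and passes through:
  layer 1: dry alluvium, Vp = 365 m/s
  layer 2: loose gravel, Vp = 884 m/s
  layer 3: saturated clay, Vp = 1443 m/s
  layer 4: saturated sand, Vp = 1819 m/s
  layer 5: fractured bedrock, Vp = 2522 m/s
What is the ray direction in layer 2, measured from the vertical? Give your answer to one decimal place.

Snell's law across each interface conserves sin θ / V, so sin θ_2 = V_2·sin θ₁/V₁.
sin θ_2 = 884 × sin 6.0° / 365 = 0.2532.
θ_2 = arcsin 0.2532 = 14.66°.

14.7°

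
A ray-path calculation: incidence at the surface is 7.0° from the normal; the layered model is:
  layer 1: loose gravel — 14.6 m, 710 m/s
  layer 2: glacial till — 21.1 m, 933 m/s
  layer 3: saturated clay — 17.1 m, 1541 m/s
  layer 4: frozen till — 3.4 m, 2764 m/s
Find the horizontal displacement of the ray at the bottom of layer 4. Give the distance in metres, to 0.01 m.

11.74 m

Apply Snell's law at each interface; in layer i the horizontal offset is hᵢ·tan θᵢ.
Layer 1: θ = 7.00°; offset = 14.6·tan 7.00° = 1.7927 m.
Layer 2: sin θ = 933·sin 7.0°/710 = 0.1601, θ = 9.22°; offset = 21.1·tan 9.22° = 3.4233 m.
Layer 3: sin θ = 1541·sin 7.0°/710 = 0.2645, θ = 15.34°; offset = 17.1·tan 15.34° = 4.6901 m.
Layer 4: sin θ = 2764·sin 7.0°/710 = 0.4744, θ = 28.32°; offset = 3.4·tan 28.32° = 1.8324 m.
Σ offsets = 11.7385 m.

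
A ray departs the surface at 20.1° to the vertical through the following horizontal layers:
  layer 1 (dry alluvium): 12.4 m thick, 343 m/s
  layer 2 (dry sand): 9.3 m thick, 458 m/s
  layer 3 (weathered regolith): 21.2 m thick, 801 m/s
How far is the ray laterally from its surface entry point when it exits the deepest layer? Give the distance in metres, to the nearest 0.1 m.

37.9 m

Ray parameter p = sin 20.1° / 343 m/s = 1.0019e-03 s/m.
Layer 1: θ = 20.10°; offset = 12.4·tan 20.10° = 4.538 m.
Layer 2: sin θ = p·458 = 0.4589 → θ = 27.31°; offset = 9.3·tan 27.31° = 4.803 m.
Layer 3: sin θ = p·801 = 0.8025 → θ = 53.37°; offset = 21.2·tan 53.37° = 28.518 m.
Total horizontal offset = 37.859 m.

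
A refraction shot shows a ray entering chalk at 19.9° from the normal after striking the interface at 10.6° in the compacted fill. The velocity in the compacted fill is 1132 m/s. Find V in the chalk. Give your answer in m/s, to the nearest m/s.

2095 m/s

Snell's law: sin 10.6°/V₁ = sin 19.9°/V₂.
V₂ = V₁·sin 19.9°/sin 10.6° = 1132 × 1.8504 = 2094.63 m/s.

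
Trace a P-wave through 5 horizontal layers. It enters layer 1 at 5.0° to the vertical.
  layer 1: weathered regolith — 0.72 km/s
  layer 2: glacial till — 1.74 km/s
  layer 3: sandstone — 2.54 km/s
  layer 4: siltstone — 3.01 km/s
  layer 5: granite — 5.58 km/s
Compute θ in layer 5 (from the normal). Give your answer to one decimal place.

Snell's law across each interface conserves sin θ / V, so sin θ_5 = V_5·sin θ₁/V₁.
sin θ_5 = 5.58 × sin 5.0° / 0.72 = 0.6755.
θ_5 = 42.49° from the vertical.

42.5°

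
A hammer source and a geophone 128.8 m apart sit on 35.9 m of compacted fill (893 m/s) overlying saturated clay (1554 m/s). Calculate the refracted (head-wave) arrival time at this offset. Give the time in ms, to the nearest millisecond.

θ_c = arcsin(V₁/V₂) = arcsin(893/1554) = 35.07°, cos θ_c = 0.8184.
Intercept time tᵢ = 2h cos θ_c / V₁ = 2·35.9·0.8184/893 = 0.06580 s.
t = x/V₂ + tᵢ = 128.8/1554 + 0.06580 = 0.14868 s.

149 ms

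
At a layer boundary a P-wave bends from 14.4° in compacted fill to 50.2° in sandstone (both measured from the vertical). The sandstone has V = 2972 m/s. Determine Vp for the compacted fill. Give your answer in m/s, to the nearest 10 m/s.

960 m/s

sin 14.4° = 0.2487; sin 50.2° = 0.7683.
V₁ = V₂·(sin θ₁/sin θ₂) = 2972·(0.2487/0.7683) = 962.02 m/s.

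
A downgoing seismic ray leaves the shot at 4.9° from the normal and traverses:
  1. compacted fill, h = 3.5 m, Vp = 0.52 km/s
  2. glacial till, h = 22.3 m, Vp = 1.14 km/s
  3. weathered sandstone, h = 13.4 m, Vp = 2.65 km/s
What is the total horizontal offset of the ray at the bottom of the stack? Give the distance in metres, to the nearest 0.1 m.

p = sin θ₁/V₁ = sin 4.9°/0.52 = 1.6426e-01 s/km is conserved through the stack.
Layer 1: θ = 4.90°; offset = 3.5·tan 4.90° = 0.300 m.
Layer 2: sin θ = p·1.14 = 0.1873 → θ = 10.79°; offset = 22.3·tan 10.79° = 4.251 m.
Layer 3: sin θ = p·2.65 = 0.4353 → θ = 25.80°; offset = 13.4·tan 25.80° = 6.479 m.
Σ offsets = 11.030 m.

11.0 m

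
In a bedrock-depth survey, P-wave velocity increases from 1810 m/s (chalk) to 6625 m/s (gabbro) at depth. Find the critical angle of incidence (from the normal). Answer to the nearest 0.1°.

15.9°

At critical incidence the refracted ray runs along the interface (θ₂ = 90°), so sin θ_c = V₁/V₂.
θ_c = arcsin(1810/6625) = arcsin 0.2732 = 15.86°.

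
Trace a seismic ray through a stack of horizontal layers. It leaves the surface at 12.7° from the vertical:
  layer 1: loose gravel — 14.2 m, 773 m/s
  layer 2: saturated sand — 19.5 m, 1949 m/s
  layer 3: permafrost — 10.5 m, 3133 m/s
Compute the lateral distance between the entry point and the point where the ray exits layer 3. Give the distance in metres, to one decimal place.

36.8 m

Ray parameter p = sin 12.7° / 773 m/s = 2.8441e-04 s/m.
Layer 1: θ = 12.70°; offset = 14.2·tan 12.70° = 3.200 m.
Layer 2: sin θ = p·1949 = 0.5543 → θ = 33.66°; offset = 19.5·tan 33.66° = 12.987 m.
Layer 3: sin θ = p·3133 = 0.8910 → θ = 63.00°; offset = 10.5·tan 63.00° = 20.612 m.
Total horizontal offset = 36.799 m.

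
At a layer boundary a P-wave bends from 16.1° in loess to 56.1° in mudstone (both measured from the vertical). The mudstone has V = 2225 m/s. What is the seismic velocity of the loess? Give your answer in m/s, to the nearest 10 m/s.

740 m/s

Snell's law: sin 16.1°/V₁ = sin 56.1°/V₂.
V₁ = V₂·sin 16.1°/sin 56.1° = 2225 × 0.3341 = 743.39 m/s.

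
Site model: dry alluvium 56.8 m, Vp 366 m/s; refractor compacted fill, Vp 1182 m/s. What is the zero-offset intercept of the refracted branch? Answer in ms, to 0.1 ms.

295.1 ms

tᵢ = 2h·√(V₂²−V₁²)/(V₁V₂).
√(V₂²−V₁²) = √(1182²−366²) = 1123.9 m/s.
tᵢ = 2·56.8·1123.9/(366·1182) = 0.29513 s.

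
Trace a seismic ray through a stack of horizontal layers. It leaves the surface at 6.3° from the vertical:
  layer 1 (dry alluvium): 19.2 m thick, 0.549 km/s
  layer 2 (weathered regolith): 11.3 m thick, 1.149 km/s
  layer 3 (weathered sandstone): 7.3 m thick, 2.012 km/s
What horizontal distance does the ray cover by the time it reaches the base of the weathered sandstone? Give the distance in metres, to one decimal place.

8.0 m

Apply Snell's law at each interface; in layer i the horizontal offset is hᵢ·tan θᵢ.
Layer 1: θ = 6.30°; offset = 19.2·tan 6.30° = 2.120 m.
Layer 2: sin θ = 1.149·sin 6.3°/0.549 = 0.2297, θ = 13.28°; offset = 11.3·tan 13.28° = 2.666 m.
Layer 3: sin θ = 2.012·sin 6.3°/0.549 = 0.4022, θ = 23.71°; offset = 7.3·tan 23.71° = 3.206 m.
Σ offsets = 7.993 m.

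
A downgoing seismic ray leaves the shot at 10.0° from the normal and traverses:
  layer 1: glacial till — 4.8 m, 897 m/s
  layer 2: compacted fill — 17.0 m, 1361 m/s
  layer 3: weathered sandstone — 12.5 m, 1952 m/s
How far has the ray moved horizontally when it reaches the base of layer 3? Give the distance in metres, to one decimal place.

Apply Snell's law at each interface; in layer i the horizontal offset is hᵢ·tan θᵢ.
Layer 1: θ = 10.00°; offset = 4.8·tan 10.00° = 0.846 m.
Layer 2: sin θ = 1361·sin 10.0°/897 = 0.2635, θ = 15.28°; offset = 17.0·tan 15.28° = 4.643 m.
Layer 3: sin θ = 1952·sin 10.0°/897 = 0.3779, θ = 22.20°; offset = 12.5·tan 22.20° = 5.102 m.
Σ offsets = 10.591 m.

10.6 m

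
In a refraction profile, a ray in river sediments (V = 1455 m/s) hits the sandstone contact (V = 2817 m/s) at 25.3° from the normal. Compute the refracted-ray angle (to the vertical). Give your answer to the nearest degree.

Snell's law: sin θ₂ = (V₂/V₁)·sin θ₁ = (2817/1455)·sin 25.3° = 0.8274.
θ₂ = sin⁻¹(0.8274) = 55.83° (from vertical).

56°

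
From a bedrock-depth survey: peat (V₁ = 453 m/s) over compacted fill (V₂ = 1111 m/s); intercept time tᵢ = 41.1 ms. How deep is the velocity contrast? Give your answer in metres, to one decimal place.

10.2 m

θ_c = arcsin(453/1111) = 24.06°; cos θ_c = 0.9131.
tᵢ = 2h cos θ_c/V₁ ⇒ h = tᵢ·V₁/(2 cos θ_c) = 0.0411·453/(2·0.9131) = 10.20 m.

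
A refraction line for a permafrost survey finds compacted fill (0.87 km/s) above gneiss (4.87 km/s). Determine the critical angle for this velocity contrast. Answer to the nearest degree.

At critical incidence the refracted ray runs along the interface (θ₂ = 90°), so sin θ_c = V₁/V₂.
θ_c = arcsin(0.87/4.87) = arcsin 0.1786 = 10.29°.

10°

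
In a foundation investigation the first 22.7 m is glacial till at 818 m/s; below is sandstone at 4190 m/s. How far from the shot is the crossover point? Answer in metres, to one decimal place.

55.3 m

θ_c = arcsin(818/4190) = 11.26°, so cos θ_c = 0.9808 and tᵢ = 2h cos θ_c/V₁ = 0.0544 s.
At crossover x/V₁ = x/V₂ + tᵢ ⇒ x = tᵢ/(1/V₁ − 1/V₂) = 0.05443/(1.2225e-03 − 2.3866e-04) = 55.33 m.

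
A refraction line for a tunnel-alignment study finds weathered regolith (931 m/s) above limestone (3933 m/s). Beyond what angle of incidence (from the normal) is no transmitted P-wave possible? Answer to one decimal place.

13.7°

At critical incidence the refracted ray runs along the interface (θ₂ = 90°), so sin θ_c = V₁/V₂.
θ_c = arcsin(931/3933) = arcsin 0.2367 = 13.69°.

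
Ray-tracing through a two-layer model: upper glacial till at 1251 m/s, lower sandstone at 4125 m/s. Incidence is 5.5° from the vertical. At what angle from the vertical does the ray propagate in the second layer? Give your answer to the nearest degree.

18°

Snell's law: sin θ₂ = (V₂/V₁)·sin θ₁ = (4125/1251)·sin 5.5° = 0.3160.
θ₂ = arcsin 0.3160 = 18.42° from the normal.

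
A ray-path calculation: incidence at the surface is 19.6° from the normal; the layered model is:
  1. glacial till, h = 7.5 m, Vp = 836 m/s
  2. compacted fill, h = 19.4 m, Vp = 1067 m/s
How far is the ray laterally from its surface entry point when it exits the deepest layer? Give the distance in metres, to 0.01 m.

p = sin θ₁/V₁ = sin 19.6°/836 = 4.0126e-04 s/m is conserved through the stack.
Layer 1: θ = 19.60°; offset = 7.5·tan 19.60° = 2.6706 m.
Layer 2: sin θ = p·1067 = 0.4281 → θ = 25.35°; offset = 19.4·tan 25.35° = 9.1909 m.
Summing the layer offsets gives 11.8616 m.

11.86 m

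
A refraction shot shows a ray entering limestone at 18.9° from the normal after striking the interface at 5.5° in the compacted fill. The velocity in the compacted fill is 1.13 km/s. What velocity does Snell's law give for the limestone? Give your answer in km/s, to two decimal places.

3.82 km/s

sin 5.5° = 0.0958; sin 18.9° = 0.3239.
V₂ = V₁·(sin θ₂/sin θ₁) = 1.13·(0.3239/0.0958) = 3.82 km/s.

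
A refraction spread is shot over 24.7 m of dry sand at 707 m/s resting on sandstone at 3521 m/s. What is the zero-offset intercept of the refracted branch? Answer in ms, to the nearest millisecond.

θ_c = arcsin(V₁/V₂) = arcsin(707/3521) = 11.58°; cos θ_c = 0.9796.
tᵢ = 2h·cos θ_c / V₁ = 2·24.7·0.9796 / 707 = 0.06845 s.

68 ms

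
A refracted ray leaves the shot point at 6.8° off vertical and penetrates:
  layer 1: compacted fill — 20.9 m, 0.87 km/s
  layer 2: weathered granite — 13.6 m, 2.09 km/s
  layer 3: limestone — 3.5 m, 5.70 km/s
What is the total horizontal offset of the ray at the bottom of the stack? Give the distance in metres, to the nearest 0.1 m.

Apply Snell's law at each interface; in layer i the horizontal offset is hᵢ·tan θᵢ.
Layer 1: θ = 6.80°; offset = 20.9·tan 6.80° = 2.492 m.
Layer 2: sin θ = 2.09·sin 6.8°/0.87 = 0.2844, θ = 16.53°; offset = 13.6·tan 16.53° = 4.035 m.
Layer 3: sin θ = 5.70·sin 6.8°/0.87 = 0.7758, θ = 50.87°; offset = 3.5·tan 50.87° = 4.303 m.
Summing the layer offsets gives 10.830 m.

10.8 m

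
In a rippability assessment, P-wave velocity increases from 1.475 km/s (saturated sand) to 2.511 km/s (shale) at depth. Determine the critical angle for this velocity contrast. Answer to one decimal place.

36.0°

Critical incidence: sin θ_c = V₁/V₂ = 1.475/2.511 = 0.5874.
θ_c = arcsin 0.5874 = 35.97°.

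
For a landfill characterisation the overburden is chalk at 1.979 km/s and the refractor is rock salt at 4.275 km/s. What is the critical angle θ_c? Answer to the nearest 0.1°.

27.6°

Critical incidence: sin θ_c = V₁/V₂ = 1.979/4.275 = 0.4629.
θ_c = arcsin 0.4629 = 27.58°.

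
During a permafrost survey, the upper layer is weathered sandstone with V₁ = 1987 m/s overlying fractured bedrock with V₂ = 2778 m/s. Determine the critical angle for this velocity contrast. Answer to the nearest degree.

46°

At critical incidence the refracted ray runs along the interface (θ₂ = 90°), so sin θ_c = V₁/V₂.
θ_c = arcsin(1987/2778) = arcsin 0.7153 = 45.66°.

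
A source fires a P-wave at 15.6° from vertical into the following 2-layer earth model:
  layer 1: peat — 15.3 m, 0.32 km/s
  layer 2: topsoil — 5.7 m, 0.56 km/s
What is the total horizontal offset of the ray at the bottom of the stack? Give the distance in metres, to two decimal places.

Apply Snell's law at each interface; in layer i the horizontal offset is hᵢ·tan θᵢ.
Layer 1: θ = 15.60°; offset = 15.3·tan 15.60° = 4.2718 m.
Layer 2: sin θ = 0.56·sin 15.6°/0.32 = 0.4706, θ = 28.07°; offset = 5.7·tan 28.07° = 3.0402 m.
Total horizontal offset = 7.3120 m.

7.31 m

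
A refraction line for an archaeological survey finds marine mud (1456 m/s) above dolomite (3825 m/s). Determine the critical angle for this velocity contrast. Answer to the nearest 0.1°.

At critical incidence the refracted ray runs along the interface (θ₂ = 90°), so sin θ_c = V₁/V₂.
θ_c = arcsin(1456/3825) = arcsin 0.3807 = 22.37°.

22.4°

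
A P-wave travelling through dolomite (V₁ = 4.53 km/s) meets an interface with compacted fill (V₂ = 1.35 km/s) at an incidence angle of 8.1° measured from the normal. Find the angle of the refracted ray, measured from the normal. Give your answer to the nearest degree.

Snell's law: sin θ₂ = (V₂/V₁)·sin θ₁ = (1.35/4.53)·sin 8.1° = 0.0420.
θ₂ = arcsin 0.0420 = 2.41° from the normal.

2°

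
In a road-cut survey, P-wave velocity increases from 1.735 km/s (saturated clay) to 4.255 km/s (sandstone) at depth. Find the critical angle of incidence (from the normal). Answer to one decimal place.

24.1°

Critical incidence: sin θ_c = V₁/V₂ = 1.735/4.255 = 0.4078.
θ_c = arcsin 0.4078 = 24.06°.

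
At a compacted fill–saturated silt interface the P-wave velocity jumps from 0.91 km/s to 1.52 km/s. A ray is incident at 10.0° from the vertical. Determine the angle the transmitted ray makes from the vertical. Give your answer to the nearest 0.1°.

sin θ₁/V₁ = sin θ₂/V₂ ⇒ sin θ₂ = 1.52·sin 10.0°/0.91 = 1.52·0.1736/0.91 = 0.2900.
θ₂ = arcsin 0.2900 = 16.86° from the normal.

16.9°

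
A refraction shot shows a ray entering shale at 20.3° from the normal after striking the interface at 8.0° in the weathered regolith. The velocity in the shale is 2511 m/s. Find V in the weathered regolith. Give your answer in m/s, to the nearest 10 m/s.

sin 8.0° = 0.1392; sin 20.3° = 0.3469.
V₁ = V₂·(sin θ₁/sin θ₂) = 2511·(0.1392/0.3469) = 1007.29 m/s.

1010 m/s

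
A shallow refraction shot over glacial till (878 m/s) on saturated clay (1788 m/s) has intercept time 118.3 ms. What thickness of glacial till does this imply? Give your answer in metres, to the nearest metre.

h = tᵢ·V₁·V₂ / (2·√(V₂²−V₁²)).
√(V₂²−V₁²) = √(1788² − 878²) = 1557.6 m/s.
h = 0.1183 s × 878 × 1788 / (2 × 1557.6) = 59.62 m.

60 m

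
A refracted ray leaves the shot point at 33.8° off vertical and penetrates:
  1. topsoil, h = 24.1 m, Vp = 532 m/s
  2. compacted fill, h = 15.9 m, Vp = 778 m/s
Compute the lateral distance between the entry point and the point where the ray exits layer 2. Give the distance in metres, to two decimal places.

38.38 m

Apply Snell's law at each interface; in layer i the horizontal offset is hᵢ·tan θᵢ.
Layer 1: θ = 33.80°; offset = 24.1·tan 33.80° = 16.1335 m.
Layer 2: sin θ = 778·sin 33.8°/532 = 0.8135, θ = 54.44°; offset = 15.9·tan 54.44° = 22.2435 m.
Summing the layer offsets gives 38.3771 m.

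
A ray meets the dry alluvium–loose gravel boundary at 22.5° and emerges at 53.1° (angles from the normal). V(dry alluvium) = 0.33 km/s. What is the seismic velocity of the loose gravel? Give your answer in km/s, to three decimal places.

0.690 km/s

sin 22.5° = 0.3827; sin 53.1° = 0.7997.
V₂ = V₁·(sin θ₂/sin θ₁) = 0.33·(0.7997/0.3827) = 0.690 km/s.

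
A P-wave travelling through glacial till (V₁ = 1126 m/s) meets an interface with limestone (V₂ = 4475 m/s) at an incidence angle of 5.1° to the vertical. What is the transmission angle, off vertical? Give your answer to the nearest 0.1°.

sin θ₁/V₁ = sin θ₂/V₂ ⇒ sin θ₂ = 4475·sin 5.1°/1126 = 4475·0.0889/1126 = 0.3533.
θ₂ = sin⁻¹(0.3533) = 20.69° (from vertical).

20.7°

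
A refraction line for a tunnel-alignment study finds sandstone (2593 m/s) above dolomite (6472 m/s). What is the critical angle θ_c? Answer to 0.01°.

Critical incidence: sin θ_c = V₁/V₂ = 2593/6472 = 0.4006.
θ_c = arcsin 0.4006 = 23.62°.

23.62°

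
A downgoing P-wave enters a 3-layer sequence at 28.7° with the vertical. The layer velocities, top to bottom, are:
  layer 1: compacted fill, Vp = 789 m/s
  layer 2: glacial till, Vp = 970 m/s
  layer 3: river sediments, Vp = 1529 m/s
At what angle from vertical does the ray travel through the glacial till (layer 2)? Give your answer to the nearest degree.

36°

Ray parameter p = sin 28.7° / 789 = 6.0865e-04 s/m.
sin θ_2 = p·V_2 = 6.0865e-04 × 970 = 0.5904.
θ_2 = 36.18° from the vertical.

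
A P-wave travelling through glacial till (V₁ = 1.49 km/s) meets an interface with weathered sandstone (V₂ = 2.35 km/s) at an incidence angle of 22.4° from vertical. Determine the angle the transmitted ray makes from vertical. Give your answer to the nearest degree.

Snell's law: sin θ₂ = (V₂/V₁)·sin θ₁ = (2.35/1.49)·sin 22.4° = 0.6010.
θ₂ = arcsin 0.6010 = 36.94° from the normal.

37°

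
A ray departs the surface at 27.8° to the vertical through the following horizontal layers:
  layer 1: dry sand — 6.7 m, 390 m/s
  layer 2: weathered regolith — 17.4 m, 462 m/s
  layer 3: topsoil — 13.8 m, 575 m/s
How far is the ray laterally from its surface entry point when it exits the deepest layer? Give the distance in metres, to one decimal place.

28.1 m

p = sin θ₁/V₁ = sin 27.8°/390 = 1.1959e-03 s/m is conserved through the stack.
Layer 1: θ = 27.80°; offset = 6.7·tan 27.80° = 3.533 m.
Layer 2: sin θ = p·462 = 0.5525 → θ = 33.54°; offset = 17.4·tan 33.54° = 11.533 m.
Layer 3: sin θ = p·575 = 0.6876 → θ = 43.44°; offset = 13.8·tan 43.44° = 13.069 m.
Total horizontal offset = 28.135 m.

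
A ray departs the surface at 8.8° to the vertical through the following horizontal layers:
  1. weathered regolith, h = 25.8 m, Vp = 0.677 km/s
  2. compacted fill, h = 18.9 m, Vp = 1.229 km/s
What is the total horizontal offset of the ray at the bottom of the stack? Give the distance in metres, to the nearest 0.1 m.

9.5 m

Apply Snell's law at each interface; in layer i the horizontal offset is hᵢ·tan θᵢ.
Layer 1: θ = 8.80°; offset = 25.8·tan 8.80° = 3.994 m.
Layer 2: sin θ = 1.229·sin 8.8°/0.677 = 0.2777, θ = 16.12°; offset = 18.9·tan 16.12° = 5.464 m.
Σ offsets = 9.458 m.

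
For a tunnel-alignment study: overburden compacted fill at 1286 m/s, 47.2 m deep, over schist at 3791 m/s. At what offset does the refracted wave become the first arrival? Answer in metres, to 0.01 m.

134.39 m

x_cross = 2h·√((V₂+V₁)/(V₂−V₁)).
(V₂+V₁)/(V₂−V₁) = (3791+1286)/(3791−1286) = 2.0267; √ = 1.4236.
x_cross = 2·47.2·1.4236 = 134.39 m.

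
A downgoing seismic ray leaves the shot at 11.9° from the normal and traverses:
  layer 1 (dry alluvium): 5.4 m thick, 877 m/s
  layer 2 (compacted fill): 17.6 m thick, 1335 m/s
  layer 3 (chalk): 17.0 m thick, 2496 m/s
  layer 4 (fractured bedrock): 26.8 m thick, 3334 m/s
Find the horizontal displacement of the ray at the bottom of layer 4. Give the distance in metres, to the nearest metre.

53 m

p = sin θ₁/V₁ = sin 11.9°/877 = 2.3512e-04 s/m is conserved through the stack.
Layer 1: θ = 11.90°; offset = 5.4·tan 11.90° = 1.138 m.
Layer 2: sin θ = p·1335 = 0.3139 → θ = 18.29°; offset = 17.6·tan 18.29° = 5.819 m.
Layer 3: sin θ = p·2496 = 0.5869 → θ = 35.94°; offset = 17.0·tan 35.94° = 12.322 m.
Layer 4: sin θ = p·3334 = 0.7839 → θ = 51.62°; offset = 26.8·tan 51.62° = 33.837 m.
Total horizontal offset = 53.115 m.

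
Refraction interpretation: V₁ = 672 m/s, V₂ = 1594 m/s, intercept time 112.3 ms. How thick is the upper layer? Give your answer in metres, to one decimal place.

41.6 m

θ_c = arcsin(672/1594) = 24.93°; cos θ_c = 0.9068.
tᵢ = 2h cos θ_c/V₁ ⇒ h = tᵢ·V₁/(2 cos θ_c) = 0.1123·672/(2·0.9068) = 41.61 m.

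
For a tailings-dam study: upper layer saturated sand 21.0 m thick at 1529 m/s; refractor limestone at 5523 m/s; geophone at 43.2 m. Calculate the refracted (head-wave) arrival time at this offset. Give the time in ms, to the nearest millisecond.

θ_c = arcsin(V₁/V₂) = arcsin(1529/5523) = 16.07°, cos θ_c = 0.9609.
Intercept time tᵢ = 2h cos θ_c / V₁ = 2·21.0·0.9609/1529 = 0.02640 s.
t = x/V₂ + tᵢ = 43.2/5523 + 0.02640 = 0.03422 s.

34 ms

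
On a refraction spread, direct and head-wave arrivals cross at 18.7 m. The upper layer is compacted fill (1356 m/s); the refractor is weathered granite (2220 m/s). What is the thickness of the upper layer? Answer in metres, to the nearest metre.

x_cross = 2h·√((V₂+V₁)/(V₂−V₁)) → h = x_cross / (2·√((V₂+V₁)/(V₂−V₁))).
√((V₂+V₁)/(V₂−V₁)) = √((2220+1356)/(2220−1356)) = 2.0344.
h = 18.7 / (2·2.0344) = 4.60 m.

5 m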